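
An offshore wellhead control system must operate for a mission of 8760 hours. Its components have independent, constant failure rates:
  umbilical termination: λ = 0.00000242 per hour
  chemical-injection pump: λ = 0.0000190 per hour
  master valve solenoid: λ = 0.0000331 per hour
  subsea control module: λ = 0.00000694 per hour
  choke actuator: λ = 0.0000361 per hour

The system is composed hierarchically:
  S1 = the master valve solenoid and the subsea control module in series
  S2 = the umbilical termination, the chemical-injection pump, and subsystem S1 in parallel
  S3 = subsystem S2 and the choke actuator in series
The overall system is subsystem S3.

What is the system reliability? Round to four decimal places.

0.7282

R(umbilical termination) = exp(−0.00000242 × 8760) = 0.979024
R(chemical-injection pump) = exp(−0.0000190 × 8760) = 0.846674
R(master valve solenoid) = exp(−0.0000331 × 8760) = 0.748296
R(subsea control module) = exp(−0.00000694 × 8760) = 0.941017
R(choke actuator) = exp(−0.0000361 × 8760) = 0.728887
Series (master valve solenoid and subsea control module): 0.748296 × 0.941017 = 0.704159
Parallel (umbilical termination, chemical-injection pump, and [0.704159]): 1 − (1 − 0.979024)(1 − 0.846674)(1 − 0.704159) = 0.999049
Series ([0.999049] and choke actuator): 0.999049 × 0.728887 = 0.7282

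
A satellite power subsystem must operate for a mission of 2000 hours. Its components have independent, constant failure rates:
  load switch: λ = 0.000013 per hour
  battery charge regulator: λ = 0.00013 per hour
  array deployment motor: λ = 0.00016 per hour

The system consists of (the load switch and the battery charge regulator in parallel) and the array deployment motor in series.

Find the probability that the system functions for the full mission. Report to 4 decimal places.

R(load switch) = exp(−0.000013 × 2000) = 0.974335
R(battery charge regulator) = exp(−0.00013 × 2000) = 0.771052
R(array deployment motor) = exp(−0.00016 × 2000) = 0.726149
Parallel (load switch and battery charge regulator): 1 − (1 − 0.974335)(1 − 0.771052) = 0.994124
Series ([0.994124] and array deployment motor): 0.994124 × 0.726149 = 0.7219

0.7219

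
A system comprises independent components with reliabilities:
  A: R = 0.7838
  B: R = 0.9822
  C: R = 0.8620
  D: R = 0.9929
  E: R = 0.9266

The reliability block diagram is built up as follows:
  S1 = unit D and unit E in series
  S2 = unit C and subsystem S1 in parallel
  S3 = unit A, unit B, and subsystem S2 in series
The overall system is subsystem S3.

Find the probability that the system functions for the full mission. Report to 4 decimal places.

Series (D and E): 0.992900 × 0.926600 = 0.920021
Parallel (C and [0.920021]): 1 − (1 − 0.862000)(1 − 0.920021) = 0.988963
Series (A, B, and [0.988963]): 0.783800 × 0.982200 × 0.988963 = 0.7614

0.7614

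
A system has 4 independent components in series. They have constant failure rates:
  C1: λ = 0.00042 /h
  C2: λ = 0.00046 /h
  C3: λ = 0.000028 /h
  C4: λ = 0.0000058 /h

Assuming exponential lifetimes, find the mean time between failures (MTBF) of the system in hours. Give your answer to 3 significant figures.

Series of exponential components: λ_sys = Σ λ_i
λ_sys = 0.00042 + 0.00046 + 0.000028 + 0.0000058 = 9.1380e-04 /h
MTBF = 1 / λ_sys = 1090 h

1090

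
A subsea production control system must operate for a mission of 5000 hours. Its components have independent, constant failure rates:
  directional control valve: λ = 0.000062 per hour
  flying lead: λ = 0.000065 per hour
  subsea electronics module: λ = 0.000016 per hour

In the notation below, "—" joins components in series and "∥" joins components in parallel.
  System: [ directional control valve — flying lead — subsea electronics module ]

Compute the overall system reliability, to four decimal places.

0.4892

R(directional control valve) = exp(−0.000062 × 5000) = 0.733447
R(flying lead) = exp(−0.000065 × 5000) = 0.722527
R(subsea electronics module) = exp(−0.000016 × 5000) = 0.923116
Series (directional control valve, flying lead, and subsea electronics module): 0.733447 × 0.722527 × 0.923116 = 0.4892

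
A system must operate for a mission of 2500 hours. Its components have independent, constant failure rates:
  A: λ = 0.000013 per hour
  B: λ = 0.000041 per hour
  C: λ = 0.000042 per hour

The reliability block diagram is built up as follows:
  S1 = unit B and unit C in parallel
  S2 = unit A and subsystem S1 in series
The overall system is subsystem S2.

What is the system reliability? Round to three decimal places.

0.959

R(A) = exp(−0.000013 × 2500) = 0.96802
R(B) = exp(−0.000041 × 2500) = 0.90258
R(C) = exp(−0.000042 × 2500) = 0.90032
Parallel (B and C): 1 − (1 − 0.90258)(1 − 0.90032) = 0.99029
Series (A and [0.99029]): 0.96802 × 0.99029 = 0.959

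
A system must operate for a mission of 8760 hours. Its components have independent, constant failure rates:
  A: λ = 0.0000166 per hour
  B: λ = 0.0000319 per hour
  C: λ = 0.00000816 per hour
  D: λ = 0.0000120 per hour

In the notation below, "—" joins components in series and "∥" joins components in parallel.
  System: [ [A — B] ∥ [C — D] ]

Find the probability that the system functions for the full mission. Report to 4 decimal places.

0.9440

R(A) = exp(−0.0000166 × 8760) = 0.864663
R(B) = exp(−0.0000319 × 8760) = 0.756204
R(C) = exp(−0.00000816 × 8760) = 0.931013
R(D) = exp(−0.0000120 × 8760) = 0.900216
Series (A and B): 0.864663 × 0.756204 = 0.653862
Series (C and D): 0.931013 × 0.900216 = 0.838113
Parallel ([0.653862] and [0.838113]): 1 − (1 − 0.653862)(1 − 0.838113) = 0.9440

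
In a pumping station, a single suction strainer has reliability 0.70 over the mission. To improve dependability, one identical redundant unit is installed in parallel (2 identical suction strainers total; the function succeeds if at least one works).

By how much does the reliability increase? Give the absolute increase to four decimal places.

R_before = 0.70
R_after = 1 − (1 − 0.70)^2 = 0.9100
ΔR = 0.9100 − 0.70 = 0.2100

0.2100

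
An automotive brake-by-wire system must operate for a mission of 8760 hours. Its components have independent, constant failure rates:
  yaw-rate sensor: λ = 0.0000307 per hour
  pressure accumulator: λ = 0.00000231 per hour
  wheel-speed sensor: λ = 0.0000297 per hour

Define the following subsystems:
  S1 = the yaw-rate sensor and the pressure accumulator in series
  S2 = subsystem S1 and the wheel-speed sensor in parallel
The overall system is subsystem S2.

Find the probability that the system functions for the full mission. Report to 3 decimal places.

0.942

R(yaw-rate sensor) = exp(−0.0000307 × 8760) = 0.76420
R(pressure accumulator) = exp(−0.00000231 × 8760) = 0.97997
R(wheel-speed sensor) = exp(−0.0000297 × 8760) = 0.77092
Series (yaw-rate sensor and pressure accumulator): 0.76420 × 0.97997 = 0.74889
Parallel ([0.74889] and wheel-speed sensor): 1 − (1 − 0.74889)(1 − 0.77092) = 0.942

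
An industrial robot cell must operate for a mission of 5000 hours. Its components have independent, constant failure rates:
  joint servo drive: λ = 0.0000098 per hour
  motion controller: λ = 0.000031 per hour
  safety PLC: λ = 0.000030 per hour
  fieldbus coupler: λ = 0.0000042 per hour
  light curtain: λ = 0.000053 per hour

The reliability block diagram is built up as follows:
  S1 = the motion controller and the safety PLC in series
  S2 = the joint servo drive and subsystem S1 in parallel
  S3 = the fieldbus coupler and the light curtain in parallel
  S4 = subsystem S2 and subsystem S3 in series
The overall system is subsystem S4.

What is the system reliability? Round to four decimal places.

0.9827

R(joint servo drive) = exp(−0.0000098 × 5000) = 0.952181
R(motion controller) = exp(−0.000031 × 5000) = 0.856415
R(safety PLC) = exp(−0.000030 × 5000) = 0.860708
R(fieldbus coupler) = exp(−0.0000042 × 5000) = 0.979219
R(light curtain) = exp(−0.000053 × 5000) = 0.767206
Series (motion controller and safety PLC): 0.856415 × 0.860708 = 0.737123
Parallel (joint servo drive and [0.737123]): 1 − (1 − 0.952181)(1 − 0.737123) = 0.987429
Parallel (fieldbus coupler and light curtain): 1 − (1 − 0.979219)(1 − 0.767206) = 0.995162
Series ([0.987429] and [0.995162]): 0.987429 × 0.995162 = 0.9827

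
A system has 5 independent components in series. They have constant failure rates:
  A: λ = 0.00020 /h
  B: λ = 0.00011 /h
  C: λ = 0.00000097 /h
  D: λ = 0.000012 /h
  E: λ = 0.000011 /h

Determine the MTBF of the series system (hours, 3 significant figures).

2990

Series of exponential components: λ_sys = Σ λ_i
λ_sys = 0.00020 + 0.00011 + 0.00000097 + 0.000012 + 0.000011 = 3.3397e-04 /h
MTBF = 1 / λ_sys = 2990 h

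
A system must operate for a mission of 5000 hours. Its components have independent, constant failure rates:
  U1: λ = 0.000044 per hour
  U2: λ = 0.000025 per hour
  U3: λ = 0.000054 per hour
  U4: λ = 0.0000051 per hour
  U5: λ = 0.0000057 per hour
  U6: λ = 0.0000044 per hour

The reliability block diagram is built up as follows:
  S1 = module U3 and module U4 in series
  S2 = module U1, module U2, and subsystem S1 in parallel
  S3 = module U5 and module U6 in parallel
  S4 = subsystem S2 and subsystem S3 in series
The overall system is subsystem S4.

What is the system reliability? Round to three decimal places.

0.993

R(U1) = exp(−0.000044 × 5000) = 0.80252
R(U2) = exp(−0.000025 × 5000) = 0.88250
R(U3) = exp(−0.000054 × 5000) = 0.76338
R(U4) = exp(−0.0000051 × 5000) = 0.97482
R(U5) = exp(−0.0000057 × 5000) = 0.97190
R(U6) = exp(−0.0000044 × 5000) = 0.97824
Series (U3 and U4): 0.76338 × 0.97482 = 0.74416
Parallel (U1, U2, and [0.74416]): 1 − (1 − 0.80252)(1 − 0.88250)(1 − 0.74416) = 0.99406
Parallel (U5 and U6): 1 − (1 − 0.97190)(1 − 0.97824) = 0.99939
Series ([0.99406] and [0.99939]): 0.99406 × 0.99939 = 0.993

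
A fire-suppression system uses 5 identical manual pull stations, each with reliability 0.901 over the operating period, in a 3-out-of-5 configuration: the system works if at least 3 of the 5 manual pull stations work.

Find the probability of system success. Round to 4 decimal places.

R = Σ_{i=3}^{5} C(5,i) p^i (1−p)^{5−i} with p = 0.901
C(5,3)·0.901^3·0.099^2 = 0.071688
C(5,4)·0.901^4·0.099^1 = 0.326215
C(5,5)·0.901^5·0.099^0 = 0.593778
Sum = 0.9917

0.9917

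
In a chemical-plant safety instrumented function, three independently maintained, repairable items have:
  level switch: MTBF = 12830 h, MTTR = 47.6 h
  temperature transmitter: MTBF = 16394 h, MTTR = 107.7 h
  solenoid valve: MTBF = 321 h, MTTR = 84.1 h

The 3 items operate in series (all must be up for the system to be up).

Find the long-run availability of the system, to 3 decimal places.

A(level switch) = MTBF/(MTBF+MTTR) = 12830/(12830+47.6) = 0.996304
A(temperature transmitter) = MTBF/(MTBF+MTTR) = 16394/(16394+107.7) = 0.993473
A(solenoid valve) = MTBF/(MTBF+MTTR) = 321/(321+84.1) = 0.792397
Series availability: 0.996304 × 0.993473 × 0.792397 = 0.784

0.784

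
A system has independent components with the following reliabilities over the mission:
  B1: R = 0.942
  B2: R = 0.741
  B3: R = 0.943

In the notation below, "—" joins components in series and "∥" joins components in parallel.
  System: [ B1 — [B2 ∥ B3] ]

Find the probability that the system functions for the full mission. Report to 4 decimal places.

0.9281

Parallel (B2 and B3): 1 − (1 − 0.741000)(1 − 0.943000) = 0.985237
Series (B1 and [0.985237]): 0.942000 × 0.985237 = 0.9281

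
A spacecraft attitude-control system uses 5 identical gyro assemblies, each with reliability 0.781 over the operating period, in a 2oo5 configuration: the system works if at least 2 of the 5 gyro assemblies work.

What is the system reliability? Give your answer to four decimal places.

R = Σ_{i=2}^{5} C(5,i) p^i (1−p)^{5−i} with p = 0.781
C(5,2)·0.781^2·0.219^3 = 0.064067
C(5,3)·0.781^3·0.219^2 = 0.228476
C(5,4)·0.781^4·0.219^1 = 0.407397
C(5,5)·0.781^5·0.219^0 = 0.290573
Sum = 0.9905

0.9905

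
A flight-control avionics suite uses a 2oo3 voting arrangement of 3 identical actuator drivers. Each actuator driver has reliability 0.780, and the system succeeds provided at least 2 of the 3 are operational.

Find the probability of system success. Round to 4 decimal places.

R = Σ_{i=2}^{3} C(3,i) p^i (1−p)^{3−i} with p = 0.780
C(3,2)·0.780^2·0.220^1 = 0.401544
C(3,3)·0.780^3·0.220^0 = 0.474552
Sum = 0.8761

0.8761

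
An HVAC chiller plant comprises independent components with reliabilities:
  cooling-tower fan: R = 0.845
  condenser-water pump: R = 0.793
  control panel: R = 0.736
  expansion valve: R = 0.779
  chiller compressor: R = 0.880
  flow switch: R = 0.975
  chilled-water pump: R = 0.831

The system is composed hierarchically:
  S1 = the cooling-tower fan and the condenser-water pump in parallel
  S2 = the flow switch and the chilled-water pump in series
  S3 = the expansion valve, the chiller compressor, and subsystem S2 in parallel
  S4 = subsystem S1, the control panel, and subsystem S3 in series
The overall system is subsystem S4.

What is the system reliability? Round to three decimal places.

0.709

Parallel (cooling-tower fan and condenser-water pump): 1 − (1 − 0.84500)(1 − 0.79300) = 0.96792
Series (flow switch and chilled-water pump): 0.97500 × 0.83100 = 0.81023
Parallel (expansion valve, chiller compressor, and [0.81023]): 1 − (1 − 0.77900)(1 − 0.88000)(1 − 0.81023) = 0.99497
Series ([0.96792], control panel, and [0.99497]): 0.96792 × 0.73600 × 0.99497 = 0.709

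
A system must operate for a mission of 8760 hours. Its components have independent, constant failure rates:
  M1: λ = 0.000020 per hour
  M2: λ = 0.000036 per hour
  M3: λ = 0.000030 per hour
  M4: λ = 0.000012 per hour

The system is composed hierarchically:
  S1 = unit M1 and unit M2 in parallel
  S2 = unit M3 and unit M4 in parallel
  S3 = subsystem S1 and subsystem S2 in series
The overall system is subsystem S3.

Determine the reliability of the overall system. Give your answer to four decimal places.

0.9345

R(M1) = exp(−0.000020 × 8760) = 0.839289
R(M2) = exp(−0.000036 × 8760) = 0.729526
R(M3) = exp(−0.000030 × 8760) = 0.768896
R(M4) = exp(−0.000012 × 8760) = 0.900216
Parallel (M1 and M2): 1 − (1 − 0.839289)(1 − 0.729526) = 0.956532
Parallel (M3 and M4): 1 − (1 − 0.768896)(1 − 0.900216) = 0.976940
Series ([0.956532] and [0.976940]): 0.956532 × 0.976940 = 0.9345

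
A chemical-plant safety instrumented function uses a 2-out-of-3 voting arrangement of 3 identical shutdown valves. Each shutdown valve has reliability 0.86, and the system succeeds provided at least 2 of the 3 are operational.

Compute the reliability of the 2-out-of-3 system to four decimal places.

R = Σ_{i=2}^{3} C(3,i) p^i (1−p)^{3−i} with p = 0.86
C(3,2)·0.86^2·0.14^1 = 0.310632
C(3,3)·0.86^3·0.14^0 = 0.636056
Sum = 0.9467

0.9467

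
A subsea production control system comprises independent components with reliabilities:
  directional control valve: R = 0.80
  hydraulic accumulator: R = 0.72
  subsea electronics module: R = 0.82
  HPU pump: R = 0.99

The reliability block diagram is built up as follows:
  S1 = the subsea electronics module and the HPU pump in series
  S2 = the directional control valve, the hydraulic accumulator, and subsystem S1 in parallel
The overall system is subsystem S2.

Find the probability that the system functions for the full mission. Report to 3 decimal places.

Series (subsea electronics module and HPU pump): 0.82000 × 0.99000 = 0.81180
Parallel (directional control valve, hydraulic accumulator, and [0.81180]): 1 − (1 − 0.80000)(1 − 0.72000)(1 − 0.81180) = 0.989

0.989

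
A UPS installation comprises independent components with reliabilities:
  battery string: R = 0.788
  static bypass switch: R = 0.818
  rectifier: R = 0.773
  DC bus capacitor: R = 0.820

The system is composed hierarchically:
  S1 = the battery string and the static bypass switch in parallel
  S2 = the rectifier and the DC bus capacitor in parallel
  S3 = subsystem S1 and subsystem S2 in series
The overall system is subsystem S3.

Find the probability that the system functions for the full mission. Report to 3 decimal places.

0.922

Parallel (battery string and static bypass switch): 1 − (1 − 0.78800)(1 − 0.81800) = 0.96142
Parallel (rectifier and DC bus capacitor): 1 − (1 − 0.77300)(1 − 0.82000) = 0.95914
Series ([0.96142] and [0.95914]): 0.96142 × 0.95914 = 0.922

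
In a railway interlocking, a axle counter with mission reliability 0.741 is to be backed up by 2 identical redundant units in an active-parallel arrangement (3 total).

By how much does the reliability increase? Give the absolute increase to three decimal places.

R_before = 0.741
R_after = 1 − (1 − 0.741)^3 = 0.983
ΔR = 0.983 − 0.741 = 0.242

0.242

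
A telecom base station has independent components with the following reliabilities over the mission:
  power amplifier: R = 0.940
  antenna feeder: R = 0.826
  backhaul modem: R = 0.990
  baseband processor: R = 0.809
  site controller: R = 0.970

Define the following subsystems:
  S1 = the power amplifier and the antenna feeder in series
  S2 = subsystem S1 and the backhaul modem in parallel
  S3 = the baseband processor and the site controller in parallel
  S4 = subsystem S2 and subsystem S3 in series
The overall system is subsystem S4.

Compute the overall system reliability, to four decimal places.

0.9920

Series (power amplifier and antenna feeder): 0.940000 × 0.826000 = 0.776440
Parallel ([0.776440] and backhaul modem): 1 − (1 − 0.776440)(1 − 0.990000) = 0.997764
Parallel (baseband processor and site controller): 1 − (1 − 0.809000)(1 − 0.970000) = 0.994270
Series ([0.997764] and [0.994270]): 0.997764 × 0.994270 = 0.9920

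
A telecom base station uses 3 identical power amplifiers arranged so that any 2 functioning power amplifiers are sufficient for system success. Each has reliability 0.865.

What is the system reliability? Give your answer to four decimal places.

0.9502

R = Σ_{i=2}^{3} C(3,i) p^i (1−p)^{3−i} with p = 0.865
C(3,2)·0.865^2·0.135^1 = 0.303031
C(3,3)·0.865^3·0.135^0 = 0.647215
Sum = 0.9502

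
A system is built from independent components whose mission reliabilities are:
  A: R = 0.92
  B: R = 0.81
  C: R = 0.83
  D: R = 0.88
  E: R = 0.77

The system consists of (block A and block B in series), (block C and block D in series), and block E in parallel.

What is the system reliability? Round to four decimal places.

0.9842

Series (A and B): 0.920000 × 0.810000 = 0.745200
Series (C and D): 0.830000 × 0.880000 = 0.730400
Parallel ([0.745200], [0.730400], and E): 1 − (1 − 0.745200)(1 − 0.730400)(1 − 0.770000) = 0.9842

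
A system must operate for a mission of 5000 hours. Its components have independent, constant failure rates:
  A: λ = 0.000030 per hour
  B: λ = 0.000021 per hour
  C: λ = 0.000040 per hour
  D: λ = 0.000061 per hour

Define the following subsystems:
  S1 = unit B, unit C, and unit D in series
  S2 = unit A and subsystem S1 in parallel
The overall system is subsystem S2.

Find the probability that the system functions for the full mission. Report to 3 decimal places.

0.936

R(A) = exp(−0.000030 × 5000) = 0.86071
R(B) = exp(−0.000021 × 5000) = 0.90032
R(C) = exp(−0.000040 × 5000) = 0.81873
R(D) = exp(−0.000061 × 5000) = 0.73712
Series (B, C, and D): 0.90032 × 0.81873 × 0.73712 = 0.54335
Parallel (A and [0.54335]): 1 − (1 − 0.86071)(1 − 0.54335) = 0.936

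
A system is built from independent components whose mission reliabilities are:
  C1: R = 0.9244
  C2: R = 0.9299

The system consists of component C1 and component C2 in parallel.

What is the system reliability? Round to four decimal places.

Parallel (C1 and C2): 1 − (1 − 0.924400)(1 − 0.929900) = 0.9947

0.9947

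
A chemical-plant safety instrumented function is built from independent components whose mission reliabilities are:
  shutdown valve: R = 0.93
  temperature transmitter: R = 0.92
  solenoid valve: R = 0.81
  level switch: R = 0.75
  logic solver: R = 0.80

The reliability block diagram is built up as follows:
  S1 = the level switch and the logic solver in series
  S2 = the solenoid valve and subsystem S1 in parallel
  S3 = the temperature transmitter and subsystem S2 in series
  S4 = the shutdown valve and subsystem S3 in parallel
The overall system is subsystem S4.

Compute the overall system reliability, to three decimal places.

Series (level switch and logic solver): 0.75000 × 0.80000 = 0.60000
Parallel (solenoid valve and [0.60000]): 1 − (1 − 0.81000)(1 − 0.60000) = 0.92400
Series (temperature transmitter and [0.92400]): 0.92000 × 0.92400 = 0.85008
Parallel (shutdown valve and [0.85008]): 1 − (1 − 0.93000)(1 − 0.85008) = 0.990

0.990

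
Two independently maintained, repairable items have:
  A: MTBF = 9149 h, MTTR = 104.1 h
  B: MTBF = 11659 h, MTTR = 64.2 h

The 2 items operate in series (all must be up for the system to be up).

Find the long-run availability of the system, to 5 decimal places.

A(A) = MTBF/(MTBF+MTTR) = 9149/(9149+104.1) = 0.988750
A(B) = MTBF/(MTBF+MTTR) = 11659/(11659+64.2) = 0.994524
Series availability: 0.988750 × 0.994524 = 0.98334

0.98334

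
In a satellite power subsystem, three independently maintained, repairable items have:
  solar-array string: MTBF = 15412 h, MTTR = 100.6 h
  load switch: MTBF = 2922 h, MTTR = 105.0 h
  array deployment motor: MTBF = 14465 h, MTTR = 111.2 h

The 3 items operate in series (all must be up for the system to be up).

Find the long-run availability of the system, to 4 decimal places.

A(solar-array string) = MTBF/(MTBF+MTTR) = 15412/(15412+100.6) = 0.993515
A(load switch) = MTBF/(MTBF+MTTR) = 2922/(2922+105.0) = 0.965312
A(array deployment motor) = MTBF/(MTBF+MTTR) = 14465/(14465+111.2) = 0.992371
Series availability: 0.993515 × 0.965312 × 0.992371 = 0.9517

0.9517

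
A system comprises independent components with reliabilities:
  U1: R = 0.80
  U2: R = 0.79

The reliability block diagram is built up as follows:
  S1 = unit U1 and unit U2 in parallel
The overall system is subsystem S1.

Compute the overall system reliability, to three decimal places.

0.958

Parallel (U1 and U2): 1 − (1 − 0.80000)(1 − 0.79000) = 0.958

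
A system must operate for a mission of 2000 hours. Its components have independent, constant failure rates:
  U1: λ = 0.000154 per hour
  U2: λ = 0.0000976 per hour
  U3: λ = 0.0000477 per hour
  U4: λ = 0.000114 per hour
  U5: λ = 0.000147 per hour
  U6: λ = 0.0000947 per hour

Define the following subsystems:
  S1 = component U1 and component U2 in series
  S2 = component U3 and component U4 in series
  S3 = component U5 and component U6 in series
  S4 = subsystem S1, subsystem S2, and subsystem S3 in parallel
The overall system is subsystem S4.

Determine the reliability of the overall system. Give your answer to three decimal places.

0.958

R(U1) = exp(−0.000154 × 2000) = 0.73492
R(U2) = exp(−0.0000976 × 2000) = 0.82267
R(U3) = exp(−0.0000477 × 2000) = 0.90901
R(U4) = exp(−0.000114 × 2000) = 0.79612
R(U5) = exp(−0.000147 × 2000) = 0.74528
R(U6) = exp(−0.0000947 × 2000) = 0.82746
Series (U1 and U2): 0.73492 × 0.82267 = 0.60460
Series (U3 and U4): 0.90901 × 0.79612 = 0.72368
Series (U5 and U6): 0.74528 × 0.82746 = 0.61669
Parallel ([0.60460], [0.72368], and [0.61669]): 1 − (1 − 0.60460)(1 − 0.72368)(1 − 0.61669) = 0.958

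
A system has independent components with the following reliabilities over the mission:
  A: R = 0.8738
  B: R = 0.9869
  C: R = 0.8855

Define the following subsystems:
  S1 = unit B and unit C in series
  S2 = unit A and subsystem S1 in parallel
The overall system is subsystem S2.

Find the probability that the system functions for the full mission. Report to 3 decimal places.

0.984

Series (B and C): 0.98690 × 0.88550 = 0.87390
Parallel (A and [0.87390]): 1 − (1 − 0.87380)(1 − 0.87390) = 0.984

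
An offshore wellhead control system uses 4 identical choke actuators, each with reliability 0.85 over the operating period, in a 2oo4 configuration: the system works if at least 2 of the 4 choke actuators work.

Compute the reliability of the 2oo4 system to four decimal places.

0.9880

R = Σ_{i=2}^{4} C(4,i) p^i (1−p)^{4−i} with p = 0.85
C(4,2)·0.85^2·0.15^2 = 0.097538
C(4,3)·0.85^3·0.15^1 = 0.368475
C(4,4)·0.85^4·0.15^0 = 0.522006
Sum = 0.9880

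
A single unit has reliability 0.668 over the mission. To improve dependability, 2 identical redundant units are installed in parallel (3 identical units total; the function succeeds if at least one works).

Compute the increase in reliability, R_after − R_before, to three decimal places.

0.295

R_before = 0.668
R_after = 1 − (1 − 0.668)^3 = 0.963
ΔR = 0.963 − 0.668 = 0.295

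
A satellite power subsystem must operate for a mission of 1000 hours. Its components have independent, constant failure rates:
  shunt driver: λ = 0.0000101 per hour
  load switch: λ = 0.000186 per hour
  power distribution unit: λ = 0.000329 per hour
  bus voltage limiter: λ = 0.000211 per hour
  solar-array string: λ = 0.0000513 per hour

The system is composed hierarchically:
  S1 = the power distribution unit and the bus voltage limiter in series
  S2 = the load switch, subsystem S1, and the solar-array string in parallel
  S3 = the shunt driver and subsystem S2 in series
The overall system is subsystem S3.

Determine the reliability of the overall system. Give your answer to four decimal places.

R(shunt driver) = exp(−0.0000101 × 1000) = 0.989951
R(load switch) = exp(−0.000186 × 1000) = 0.830274
R(power distribution unit) = exp(−0.000329 × 1000) = 0.719643
R(bus voltage limiter) = exp(−0.000211 × 1000) = 0.809774
R(solar-array string) = exp(−0.0000513 × 1000) = 0.949994
Series (power distribution unit and bus voltage limiter): 0.719643 × 0.809774 = 0.582748
Parallel (load switch, [0.582748], and solar-array string): 1 − (1 − 0.830274)(1 − 0.582748)(1 − 0.949994) = 0.996459
Series (shunt driver and [0.996459]): 0.989951 × 0.996459 = 0.9864

0.9864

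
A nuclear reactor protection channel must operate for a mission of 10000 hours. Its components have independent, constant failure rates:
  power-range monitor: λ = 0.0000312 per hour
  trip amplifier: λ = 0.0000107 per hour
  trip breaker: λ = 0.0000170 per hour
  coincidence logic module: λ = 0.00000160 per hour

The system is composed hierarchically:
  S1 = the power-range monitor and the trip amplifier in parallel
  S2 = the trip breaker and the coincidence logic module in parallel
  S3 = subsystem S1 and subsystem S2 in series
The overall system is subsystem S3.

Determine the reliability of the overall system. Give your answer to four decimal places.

R(power-range monitor) = exp(−0.0000312 × 10000) = 0.731982
R(trip amplifier) = exp(−0.0000107 × 10000) = 0.898526
R(trip breaker) = exp(−0.0000170 × 10000) = 0.843665
R(coincidence logic module) = exp(−0.00000160 × 10000) = 0.984127
Parallel (power-range monitor and trip amplifier): 1 − (1 − 0.731982)(1 − 0.898526) = 0.972803
Parallel (trip breaker and coincidence logic module): 1 − (1 − 0.843665)(1 − 0.984127) = 0.997518
Series ([0.972803] and [0.997518]): 0.972803 × 0.997518 = 0.9704

0.9704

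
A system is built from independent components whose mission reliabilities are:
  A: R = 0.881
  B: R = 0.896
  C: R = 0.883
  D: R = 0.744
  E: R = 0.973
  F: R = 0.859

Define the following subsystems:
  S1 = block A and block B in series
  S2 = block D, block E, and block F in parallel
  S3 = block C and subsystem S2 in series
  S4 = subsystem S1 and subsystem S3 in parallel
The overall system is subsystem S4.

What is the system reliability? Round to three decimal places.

Series (A and B): 0.88100 × 0.89600 = 0.78938
Parallel (D, E, and F): 1 − (1 − 0.74400)(1 − 0.97300)(1 − 0.85900) = 0.99903
Series (C and [0.99903]): 0.88300 × 0.99903 = 0.88214
Parallel ([0.78938] and [0.88214]): 1 − (1 − 0.78938)(1 − 0.88214) = 0.975

0.975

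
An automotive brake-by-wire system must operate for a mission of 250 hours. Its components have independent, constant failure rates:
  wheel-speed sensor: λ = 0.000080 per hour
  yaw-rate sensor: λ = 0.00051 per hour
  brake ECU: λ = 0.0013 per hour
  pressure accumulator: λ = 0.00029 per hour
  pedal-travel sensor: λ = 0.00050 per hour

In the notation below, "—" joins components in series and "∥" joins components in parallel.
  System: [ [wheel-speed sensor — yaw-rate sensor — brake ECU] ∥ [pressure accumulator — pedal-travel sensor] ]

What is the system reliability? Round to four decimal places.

R(wheel-speed sensor) = exp(−0.000080 × 250) = 0.980199
R(yaw-rate sensor) = exp(−0.00051 × 250) = 0.880293
R(brake ECU) = exp(−0.0013 × 250) = 0.722527
R(pressure accumulator) = exp(−0.00029 × 250) = 0.930066
R(pedal-travel sensor) = exp(−0.00050 × 250) = 0.882497
Series (wheel-speed sensor, yaw-rate sensor, and brake ECU): 0.980199 × 0.880293 × 0.722527 = 0.623441
Series (pressure accumulator and pedal-travel sensor): 0.930066 × 0.882497 = 0.820780
Parallel ([0.623441] and [0.820780]): 1 − (1 − 0.623441)(1 − 0.820780) = 0.9325

0.9325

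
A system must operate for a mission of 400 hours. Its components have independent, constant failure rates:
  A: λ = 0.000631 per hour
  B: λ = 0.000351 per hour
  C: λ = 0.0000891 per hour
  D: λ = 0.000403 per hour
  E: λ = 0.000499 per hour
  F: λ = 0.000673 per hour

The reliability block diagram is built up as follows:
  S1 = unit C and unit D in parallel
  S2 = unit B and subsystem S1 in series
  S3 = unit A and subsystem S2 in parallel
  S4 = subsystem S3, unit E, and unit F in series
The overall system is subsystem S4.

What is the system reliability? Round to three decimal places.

R(A) = exp(−0.000631 × 400) = 0.77693
R(B) = exp(−0.000351 × 400) = 0.86901
R(C) = exp(−0.0000891 × 400) = 0.96499
R(D) = exp(−0.000403 × 400) = 0.85112
R(E) = exp(−0.000499 × 400) = 0.81906
R(F) = exp(−0.000673 × 400) = 0.76399
Parallel (C and D): 1 − (1 − 0.96499)(1 − 0.85112) = 0.99479
Series (B and [0.99479]): 0.86901 × 0.99479 = 0.86448
Parallel (A and [0.86448]): 1 − (1 − 0.77693)(1 − 0.86448) = 0.96977
Series ([0.96977], E, and F): 0.96977 × 0.81906 × 0.76399 = 0.607

0.607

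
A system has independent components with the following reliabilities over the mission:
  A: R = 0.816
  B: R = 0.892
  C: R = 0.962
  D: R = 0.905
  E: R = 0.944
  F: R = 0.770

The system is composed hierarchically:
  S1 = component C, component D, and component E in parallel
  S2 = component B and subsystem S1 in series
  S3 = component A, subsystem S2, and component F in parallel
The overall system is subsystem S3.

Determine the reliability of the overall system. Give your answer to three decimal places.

0.995

Parallel (C, D, and E): 1 − (1 − 0.96200)(1 − 0.90500)(1 − 0.94400) = 0.99980
Series (B and [0.99980]): 0.89200 × 0.99980 = 0.89182
Parallel (A, [0.89182], and F): 1 − (1 − 0.81600)(1 − 0.89182)(1 − 0.77000) = 0.995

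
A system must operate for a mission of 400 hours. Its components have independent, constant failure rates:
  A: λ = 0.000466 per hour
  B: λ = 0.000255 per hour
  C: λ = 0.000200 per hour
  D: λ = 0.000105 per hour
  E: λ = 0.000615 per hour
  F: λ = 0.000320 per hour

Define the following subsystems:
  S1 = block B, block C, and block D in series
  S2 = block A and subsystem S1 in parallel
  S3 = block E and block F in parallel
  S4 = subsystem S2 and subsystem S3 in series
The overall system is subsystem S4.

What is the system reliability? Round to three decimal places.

R(A) = exp(−0.000466 × 400) = 0.82994
R(B) = exp(−0.000255 × 400) = 0.90303
R(C) = exp(−0.000200 × 400) = 0.92312
R(D) = exp(−0.000105 × 400) = 0.95887
R(E) = exp(−0.000615 × 400) = 0.78192
R(F) = exp(−0.000320 × 400) = 0.87985
Series (B, C, and D): 0.90303 × 0.92312 × 0.95887 = 0.79932
Parallel (A and [0.79932]): 1 − (1 − 0.82994)(1 − 0.79932) = 0.96587
Parallel (E and F): 1 − (1 − 0.78192)(1 − 0.87985) = 0.97380
Series ([0.96587] and [0.97380]): 0.96587 × 0.97380 = 0.941

0.941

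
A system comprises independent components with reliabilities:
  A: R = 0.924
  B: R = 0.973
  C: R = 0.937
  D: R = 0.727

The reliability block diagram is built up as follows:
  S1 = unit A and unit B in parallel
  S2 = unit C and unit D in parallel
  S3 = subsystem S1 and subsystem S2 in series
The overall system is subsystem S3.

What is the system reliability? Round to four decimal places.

0.9808

Parallel (A and B): 1 − (1 − 0.924000)(1 − 0.973000) = 0.997948
Parallel (C and D): 1 − (1 − 0.937000)(1 − 0.727000) = 0.982801
Series ([0.997948] and [0.982801]): 0.997948 × 0.982801 = 0.9808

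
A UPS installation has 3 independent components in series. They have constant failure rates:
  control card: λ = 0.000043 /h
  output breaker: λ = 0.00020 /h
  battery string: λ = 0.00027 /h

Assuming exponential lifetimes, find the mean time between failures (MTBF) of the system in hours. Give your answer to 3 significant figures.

1950

Series of exponential components: λ_sys = Σ λ_i
λ_sys = 0.000043 + 0.00020 + 0.00027 = 5.1300e-04 /h
MTBF = 1 / λ_sys = 1950 h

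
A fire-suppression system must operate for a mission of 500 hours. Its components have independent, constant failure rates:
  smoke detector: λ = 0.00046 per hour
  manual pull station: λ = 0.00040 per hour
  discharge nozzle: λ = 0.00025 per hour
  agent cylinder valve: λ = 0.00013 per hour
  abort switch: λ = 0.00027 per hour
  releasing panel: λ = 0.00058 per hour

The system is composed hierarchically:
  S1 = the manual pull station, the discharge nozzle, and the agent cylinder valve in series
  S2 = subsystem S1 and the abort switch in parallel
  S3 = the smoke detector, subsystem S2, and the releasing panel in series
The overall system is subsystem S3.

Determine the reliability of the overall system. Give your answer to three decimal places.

R(smoke detector) = exp(−0.00046 × 500) = 0.79453
R(manual pull station) = exp(−0.00040 × 500) = 0.81873
R(discharge nozzle) = exp(−0.00025 × 500) = 0.88250
R(agent cylinder valve) = exp(−0.00013 × 500) = 0.93707
R(abort switch) = exp(−0.00027 × 500) = 0.87372
R(releasing panel) = exp(−0.00058 × 500) = 0.74826
Series (manual pull station, discharge nozzle, and agent cylinder valve): 0.81873 × 0.88250 × 0.93707 = 0.67706
Parallel ([0.67706] and abort switch): 1 − (1 − 0.67706)(1 − 0.87372) = 0.95922
Series (smoke detector, [0.95922], and releasing panel): 0.79453 × 0.95922 × 0.74826 = 0.570

0.570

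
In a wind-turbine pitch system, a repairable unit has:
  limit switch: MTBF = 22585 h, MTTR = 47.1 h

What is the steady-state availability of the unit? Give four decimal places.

0.9979

A(limit switch) = MTBF/(MTBF+MTTR) = 22585/(22585+47.1) = 0.9979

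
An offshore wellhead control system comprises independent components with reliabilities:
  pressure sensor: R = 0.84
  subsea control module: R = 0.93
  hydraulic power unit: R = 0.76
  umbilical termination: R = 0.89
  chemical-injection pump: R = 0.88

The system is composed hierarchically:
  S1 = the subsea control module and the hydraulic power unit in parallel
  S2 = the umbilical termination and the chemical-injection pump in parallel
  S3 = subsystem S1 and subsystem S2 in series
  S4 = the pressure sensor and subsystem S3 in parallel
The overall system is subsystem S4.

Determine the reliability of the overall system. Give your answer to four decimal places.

0.9952

Parallel (subsea control module and hydraulic power unit): 1 − (1 − 0.930000)(1 − 0.760000) = 0.983200
Parallel (umbilical termination and chemical-injection pump): 1 − (1 − 0.890000)(1 − 0.880000) = 0.986800
Series ([0.983200] and [0.986800]): 0.983200 × 0.986800 = 0.970222
Parallel (pressure sensor and [0.970222]): 1 − (1 − 0.840000)(1 − 0.970222) = 0.9952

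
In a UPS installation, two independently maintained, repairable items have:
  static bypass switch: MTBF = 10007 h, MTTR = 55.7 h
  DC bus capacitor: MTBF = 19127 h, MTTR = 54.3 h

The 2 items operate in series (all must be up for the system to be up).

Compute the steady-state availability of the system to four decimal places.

0.9916

A(static bypass switch) = MTBF/(MTBF+MTTR) = 10007/(10007+55.7) = 0.994465
A(DC bus capacitor) = MTBF/(MTBF+MTTR) = 19127/(19127+54.3) = 0.997169
Series availability: 0.994465 × 0.997169 = 0.9916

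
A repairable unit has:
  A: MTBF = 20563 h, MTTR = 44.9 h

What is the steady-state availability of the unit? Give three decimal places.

A(A) = MTBF/(MTBF+MTTR) = 20563/(20563+44.9) = 0.998

0.998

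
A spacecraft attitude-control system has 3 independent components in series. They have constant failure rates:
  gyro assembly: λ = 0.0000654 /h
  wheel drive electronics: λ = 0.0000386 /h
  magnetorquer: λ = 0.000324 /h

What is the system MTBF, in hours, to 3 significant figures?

2340

Series of exponential components: λ_sys = Σ λ_i
λ_sys = 0.0000654 + 0.0000386 + 0.000324 = 4.2800e-04 /h
MTBF = 1 / λ_sys = 2340 h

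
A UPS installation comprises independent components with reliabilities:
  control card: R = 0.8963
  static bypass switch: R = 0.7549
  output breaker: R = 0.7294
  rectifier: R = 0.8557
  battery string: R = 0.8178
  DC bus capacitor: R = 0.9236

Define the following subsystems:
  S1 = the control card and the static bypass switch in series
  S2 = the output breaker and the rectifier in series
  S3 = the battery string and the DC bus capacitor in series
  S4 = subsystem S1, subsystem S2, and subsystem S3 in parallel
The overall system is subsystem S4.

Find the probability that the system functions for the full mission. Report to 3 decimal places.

0.970

Series (control card and static bypass switch): 0.89630 × 0.75490 = 0.67662
Series (output breaker and rectifier): 0.72940 × 0.85570 = 0.62415
Series (battery string and DC bus capacitor): 0.81780 × 0.92360 = 0.75532
Parallel ([0.67662], [0.62415], and [0.75532]): 1 − (1 − 0.67662)(1 − 0.62415)(1 − 0.75532) = 0.970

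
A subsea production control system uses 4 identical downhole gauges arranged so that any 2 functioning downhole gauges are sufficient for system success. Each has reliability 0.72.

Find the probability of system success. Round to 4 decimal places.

0.9306

R = Σ_{i=2}^{4} C(4,i) p^i (1−p)^{4−i} with p = 0.72
C(4,2)·0.72^2·0.28^2 = 0.243855
C(4,3)·0.72^3·0.28^1 = 0.418038
C(4,4)·0.72^4·0.28^0 = 0.268739
Sum = 0.9306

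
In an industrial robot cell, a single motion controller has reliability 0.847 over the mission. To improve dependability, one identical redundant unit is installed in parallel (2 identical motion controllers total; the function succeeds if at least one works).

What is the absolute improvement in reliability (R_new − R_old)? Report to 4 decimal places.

0.1296

R_before = 0.847
R_after = 1 − (1 − 0.847)^2 = 0.9766
ΔR = 0.9766 − 0.847 = 0.1296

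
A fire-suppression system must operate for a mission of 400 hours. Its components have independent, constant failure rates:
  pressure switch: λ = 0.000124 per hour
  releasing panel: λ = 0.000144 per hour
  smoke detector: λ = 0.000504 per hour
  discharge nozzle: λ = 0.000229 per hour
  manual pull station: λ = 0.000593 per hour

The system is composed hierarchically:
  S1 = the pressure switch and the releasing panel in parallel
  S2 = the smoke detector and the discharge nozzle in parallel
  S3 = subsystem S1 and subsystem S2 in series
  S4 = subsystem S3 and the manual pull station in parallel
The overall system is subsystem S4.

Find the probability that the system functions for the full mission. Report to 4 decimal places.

0.9961

R(pressure switch) = exp(−0.000124 × 400) = 0.951610
R(releasing panel) = exp(−0.000144 × 400) = 0.944027
R(smoke detector) = exp(−0.000504 × 400) = 0.817422
R(discharge nozzle) = exp(−0.000229 × 400) = 0.912470
R(manual pull station) = exp(−0.000593 × 400) = 0.788834
Parallel (pressure switch and releasing panel): 1 − (1 − 0.951610)(1 − 0.944027) = 0.997291
Parallel (smoke detector and discharge nozzle): 1 − (1 − 0.817422)(1 − 0.912470) = 0.984019
Series ([0.997291] and [0.984019]): 0.997291 × 0.984019 = 0.981353
Parallel ([0.981353] and manual pull station): 1 − (1 − 0.981353)(1 − 0.788834) = 0.9961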